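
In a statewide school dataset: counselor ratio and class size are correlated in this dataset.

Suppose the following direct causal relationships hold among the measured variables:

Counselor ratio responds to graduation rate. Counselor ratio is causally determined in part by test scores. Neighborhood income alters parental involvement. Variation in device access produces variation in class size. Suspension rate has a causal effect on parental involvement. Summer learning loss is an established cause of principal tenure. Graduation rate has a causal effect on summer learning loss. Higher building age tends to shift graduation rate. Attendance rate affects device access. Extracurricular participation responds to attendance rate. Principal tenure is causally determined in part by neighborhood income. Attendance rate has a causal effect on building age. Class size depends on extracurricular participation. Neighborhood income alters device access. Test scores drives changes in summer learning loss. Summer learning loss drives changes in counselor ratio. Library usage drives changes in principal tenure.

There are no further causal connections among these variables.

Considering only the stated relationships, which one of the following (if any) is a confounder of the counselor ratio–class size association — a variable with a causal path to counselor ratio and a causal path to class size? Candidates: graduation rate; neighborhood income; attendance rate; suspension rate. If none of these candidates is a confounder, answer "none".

Attendance rate causes counselor ratio (attendance rate → building age → graduation rate → counselor ratio) and also causes class size (attendance rate → extracurricular participation → class size); it is a common cause of both.
Each of the other candidates lacks a causal path to at least one of counselor ratio and class size, so they do not confound the relationship.

attendance rate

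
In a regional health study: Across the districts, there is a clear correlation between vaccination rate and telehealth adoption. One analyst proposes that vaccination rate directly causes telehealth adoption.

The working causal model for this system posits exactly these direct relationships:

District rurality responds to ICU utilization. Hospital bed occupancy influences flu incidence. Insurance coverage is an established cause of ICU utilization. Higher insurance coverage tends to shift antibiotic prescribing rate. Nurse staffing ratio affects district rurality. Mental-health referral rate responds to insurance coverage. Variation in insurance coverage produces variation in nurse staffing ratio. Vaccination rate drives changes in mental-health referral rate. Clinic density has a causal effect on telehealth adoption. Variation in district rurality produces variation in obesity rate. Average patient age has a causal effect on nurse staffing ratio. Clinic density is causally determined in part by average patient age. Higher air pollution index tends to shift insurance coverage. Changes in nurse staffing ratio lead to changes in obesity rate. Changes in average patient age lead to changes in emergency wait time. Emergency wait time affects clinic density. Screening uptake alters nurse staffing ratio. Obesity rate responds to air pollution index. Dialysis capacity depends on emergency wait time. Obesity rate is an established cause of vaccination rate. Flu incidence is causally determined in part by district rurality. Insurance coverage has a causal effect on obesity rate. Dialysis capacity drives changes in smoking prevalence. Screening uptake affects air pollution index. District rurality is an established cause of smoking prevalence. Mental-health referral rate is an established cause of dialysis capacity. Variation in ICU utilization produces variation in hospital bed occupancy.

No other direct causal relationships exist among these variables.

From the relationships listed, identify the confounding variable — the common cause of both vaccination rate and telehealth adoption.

Average patient age has a causal path to vaccination rate (average patient age → nurse staffing ratio → obesity rate → vaccination rate) and a separate causal path to telehealth adoption (average patient age → clinic density → telehealth adoption), so it is a common cause of both.
No stated relationship gives vaccination rate a causal route to telehealth adoption, so the correlation is explained by the shared upstream cause rather than a direct effect.

average patient age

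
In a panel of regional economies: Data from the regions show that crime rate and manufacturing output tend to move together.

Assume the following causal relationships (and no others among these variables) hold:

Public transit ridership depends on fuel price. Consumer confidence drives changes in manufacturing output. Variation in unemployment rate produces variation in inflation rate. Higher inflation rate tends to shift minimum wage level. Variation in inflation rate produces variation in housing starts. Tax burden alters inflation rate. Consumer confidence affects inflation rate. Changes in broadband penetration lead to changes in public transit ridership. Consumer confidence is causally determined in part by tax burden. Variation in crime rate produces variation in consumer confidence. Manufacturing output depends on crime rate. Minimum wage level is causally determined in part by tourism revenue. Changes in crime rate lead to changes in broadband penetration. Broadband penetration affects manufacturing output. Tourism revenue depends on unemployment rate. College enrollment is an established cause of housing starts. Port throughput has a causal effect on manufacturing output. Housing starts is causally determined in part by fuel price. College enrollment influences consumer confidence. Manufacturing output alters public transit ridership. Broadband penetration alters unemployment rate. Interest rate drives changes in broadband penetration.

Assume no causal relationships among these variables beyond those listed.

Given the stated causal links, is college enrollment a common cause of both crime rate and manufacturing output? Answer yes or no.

no

College enrollment has no stated causal path to crime rate. A confounder must cause both variables, so college enrollment does not qualify.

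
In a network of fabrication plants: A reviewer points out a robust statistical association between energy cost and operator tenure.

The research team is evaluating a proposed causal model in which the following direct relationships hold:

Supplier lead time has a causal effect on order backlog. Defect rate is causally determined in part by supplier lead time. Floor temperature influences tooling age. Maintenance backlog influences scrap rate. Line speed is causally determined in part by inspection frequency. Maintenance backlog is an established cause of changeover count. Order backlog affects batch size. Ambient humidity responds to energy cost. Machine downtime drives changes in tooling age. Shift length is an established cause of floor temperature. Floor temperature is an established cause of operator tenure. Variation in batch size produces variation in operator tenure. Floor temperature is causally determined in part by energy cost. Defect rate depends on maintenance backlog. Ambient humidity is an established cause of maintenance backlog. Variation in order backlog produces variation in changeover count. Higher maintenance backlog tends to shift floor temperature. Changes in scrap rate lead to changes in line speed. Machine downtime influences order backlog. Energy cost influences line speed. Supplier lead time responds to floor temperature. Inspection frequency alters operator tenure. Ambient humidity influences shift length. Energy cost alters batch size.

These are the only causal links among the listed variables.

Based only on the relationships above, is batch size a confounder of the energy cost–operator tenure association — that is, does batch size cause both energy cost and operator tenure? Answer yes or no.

Batch size has no stated causal path to energy cost. A confounder must cause both variables, so batch size does not qualify.

no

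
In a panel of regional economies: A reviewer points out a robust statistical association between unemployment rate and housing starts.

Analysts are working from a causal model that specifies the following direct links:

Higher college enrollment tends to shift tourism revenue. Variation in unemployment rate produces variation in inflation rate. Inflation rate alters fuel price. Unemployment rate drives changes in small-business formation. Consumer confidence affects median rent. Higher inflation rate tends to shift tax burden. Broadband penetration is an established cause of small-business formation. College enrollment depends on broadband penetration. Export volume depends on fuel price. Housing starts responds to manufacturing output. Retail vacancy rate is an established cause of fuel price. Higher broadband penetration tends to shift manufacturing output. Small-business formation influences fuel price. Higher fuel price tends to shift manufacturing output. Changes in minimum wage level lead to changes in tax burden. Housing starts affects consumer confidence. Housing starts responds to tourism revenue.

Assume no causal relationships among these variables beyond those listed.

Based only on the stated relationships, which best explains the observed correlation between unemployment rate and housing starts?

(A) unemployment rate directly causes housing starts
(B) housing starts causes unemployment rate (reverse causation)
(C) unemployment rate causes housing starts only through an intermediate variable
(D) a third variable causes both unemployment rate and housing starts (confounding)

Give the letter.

C

Unemployment rate reaches housing starts through unemployment rate → small-business formation → fuel price → manufacturing output → housing starts — an indirect causal chain with no direct unemployment rate → housing starts link. No variable causes both unemployment rate and housing starts, so confounding is ruled out; the effect is mediated.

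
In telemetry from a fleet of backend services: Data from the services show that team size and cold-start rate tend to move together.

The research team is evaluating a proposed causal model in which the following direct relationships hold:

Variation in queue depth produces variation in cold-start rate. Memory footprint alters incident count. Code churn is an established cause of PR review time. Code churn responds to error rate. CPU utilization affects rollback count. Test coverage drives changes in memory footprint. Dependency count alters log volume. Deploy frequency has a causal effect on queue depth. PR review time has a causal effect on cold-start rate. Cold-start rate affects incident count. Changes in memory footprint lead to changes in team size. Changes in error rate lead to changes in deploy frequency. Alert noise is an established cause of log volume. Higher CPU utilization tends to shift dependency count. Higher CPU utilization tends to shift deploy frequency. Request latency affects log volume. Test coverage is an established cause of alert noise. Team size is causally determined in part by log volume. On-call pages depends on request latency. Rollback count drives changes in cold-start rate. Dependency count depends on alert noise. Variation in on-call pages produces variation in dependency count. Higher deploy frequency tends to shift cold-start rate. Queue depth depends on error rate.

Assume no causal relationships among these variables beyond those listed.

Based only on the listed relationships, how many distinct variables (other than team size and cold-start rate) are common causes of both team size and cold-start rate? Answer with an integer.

The common causes are: CPU utilization (to team size via CPU utilization → dependency count → log volume → team size; to cold-start rate via CPU utilization → deploy frequency → cold-start rate).
Every other variable lacks a causal path to at least one of team size and cold-start rate.

1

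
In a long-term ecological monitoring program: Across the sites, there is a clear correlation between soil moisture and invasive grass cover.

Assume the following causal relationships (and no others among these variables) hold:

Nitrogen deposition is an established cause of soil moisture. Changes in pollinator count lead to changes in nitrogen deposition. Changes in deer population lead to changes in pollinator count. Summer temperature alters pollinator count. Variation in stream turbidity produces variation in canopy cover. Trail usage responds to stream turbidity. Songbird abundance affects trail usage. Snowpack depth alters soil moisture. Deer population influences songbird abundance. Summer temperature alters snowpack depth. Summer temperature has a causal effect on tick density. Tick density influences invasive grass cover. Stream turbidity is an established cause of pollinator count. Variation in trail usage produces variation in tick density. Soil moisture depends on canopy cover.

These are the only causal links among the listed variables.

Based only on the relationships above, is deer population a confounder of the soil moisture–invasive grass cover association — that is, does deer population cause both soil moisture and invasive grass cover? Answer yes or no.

yes

Deer population has a causal path to soil moisture (deer population → pollinator count → nitrogen deposition → soil moisture) and to invasive grass cover (deer population → songbird abundance → trail usage → tick density → invasive grass cover), so it is a common cause of both — a confounder.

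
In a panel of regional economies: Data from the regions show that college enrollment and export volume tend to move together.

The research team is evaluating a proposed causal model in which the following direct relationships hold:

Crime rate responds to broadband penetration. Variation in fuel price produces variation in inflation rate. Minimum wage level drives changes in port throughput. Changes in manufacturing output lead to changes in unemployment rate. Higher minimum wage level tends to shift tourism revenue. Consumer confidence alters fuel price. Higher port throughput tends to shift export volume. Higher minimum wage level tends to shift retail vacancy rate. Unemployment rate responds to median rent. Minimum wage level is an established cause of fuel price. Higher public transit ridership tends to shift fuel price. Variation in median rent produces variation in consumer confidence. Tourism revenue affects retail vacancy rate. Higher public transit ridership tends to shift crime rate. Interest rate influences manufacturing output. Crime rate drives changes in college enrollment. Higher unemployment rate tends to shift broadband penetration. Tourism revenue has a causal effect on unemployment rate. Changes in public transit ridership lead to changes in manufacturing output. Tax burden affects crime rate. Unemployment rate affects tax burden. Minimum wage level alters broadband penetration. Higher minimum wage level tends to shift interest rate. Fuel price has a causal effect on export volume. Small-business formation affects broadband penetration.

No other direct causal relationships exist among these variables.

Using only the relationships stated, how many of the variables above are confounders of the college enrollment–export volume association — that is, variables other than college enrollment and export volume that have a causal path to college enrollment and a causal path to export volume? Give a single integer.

3

The common causes are: median rent (to college enrollment via median rent → unemployment rate → broadband penetration → crime rate → college enrollment; to export volume via median rent → consumer confidence → fuel price → export volume); minimum wage level (to college enrollment via minimum wage level → broadband penetration → crime rate → college enrollment; to export volume via minimum wage level → port throughput → export volume); public transit ridership (to college enrollment via public transit ridership → crime rate → college enrollment; to export volume via public transit ridership → fuel price → export volume).
Every other variable lacks a causal path to at least one of college enrollment and export volume.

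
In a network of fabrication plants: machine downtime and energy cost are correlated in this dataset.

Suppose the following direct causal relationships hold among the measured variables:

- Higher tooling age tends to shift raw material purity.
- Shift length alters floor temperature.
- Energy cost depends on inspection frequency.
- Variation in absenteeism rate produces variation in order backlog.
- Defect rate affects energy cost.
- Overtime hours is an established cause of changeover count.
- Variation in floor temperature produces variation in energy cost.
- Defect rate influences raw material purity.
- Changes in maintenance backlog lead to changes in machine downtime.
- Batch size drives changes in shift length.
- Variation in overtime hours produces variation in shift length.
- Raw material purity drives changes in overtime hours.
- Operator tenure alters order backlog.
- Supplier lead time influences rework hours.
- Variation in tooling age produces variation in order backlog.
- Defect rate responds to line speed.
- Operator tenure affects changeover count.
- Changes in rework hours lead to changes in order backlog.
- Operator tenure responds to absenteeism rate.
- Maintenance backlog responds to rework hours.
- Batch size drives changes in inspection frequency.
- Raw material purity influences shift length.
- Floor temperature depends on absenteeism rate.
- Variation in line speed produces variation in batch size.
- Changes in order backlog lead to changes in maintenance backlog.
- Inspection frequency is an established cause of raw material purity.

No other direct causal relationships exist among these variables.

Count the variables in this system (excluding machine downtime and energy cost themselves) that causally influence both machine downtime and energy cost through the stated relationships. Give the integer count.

The common causes are: absenteeism rate (to machine downtime via absenteeism rate → order backlog → maintenance backlog → machine downtime; to energy cost via absenteeism rate → floor temperature → energy cost); tooling age (to machine downtime via tooling age → order backlog → maintenance backlog → machine downtime; to energy cost via tooling age → raw material purity → shift length → floor temperature → energy cost).
Every other variable lacks a causal path to at least one of machine downtime and energy cost.

2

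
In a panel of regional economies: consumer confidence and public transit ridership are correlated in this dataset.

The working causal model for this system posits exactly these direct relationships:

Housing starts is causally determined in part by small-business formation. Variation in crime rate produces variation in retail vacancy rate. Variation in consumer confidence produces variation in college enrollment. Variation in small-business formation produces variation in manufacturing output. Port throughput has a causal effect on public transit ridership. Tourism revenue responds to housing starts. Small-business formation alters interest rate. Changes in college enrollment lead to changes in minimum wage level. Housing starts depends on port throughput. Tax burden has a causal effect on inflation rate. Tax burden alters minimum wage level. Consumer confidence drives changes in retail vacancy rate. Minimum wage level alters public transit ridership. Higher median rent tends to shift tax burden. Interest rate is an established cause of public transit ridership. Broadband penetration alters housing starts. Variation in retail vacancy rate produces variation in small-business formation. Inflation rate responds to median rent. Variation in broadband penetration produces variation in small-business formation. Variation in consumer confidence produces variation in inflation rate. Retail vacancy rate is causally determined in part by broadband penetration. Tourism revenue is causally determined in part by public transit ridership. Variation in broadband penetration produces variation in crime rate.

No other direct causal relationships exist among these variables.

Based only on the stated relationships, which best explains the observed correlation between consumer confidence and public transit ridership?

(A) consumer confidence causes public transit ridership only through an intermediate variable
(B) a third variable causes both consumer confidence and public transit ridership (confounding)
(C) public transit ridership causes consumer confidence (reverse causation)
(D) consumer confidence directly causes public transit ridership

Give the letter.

Consumer confidence reaches public transit ridership through consumer confidence → college enrollment → minimum wage level → public transit ridership — an indirect causal chain with no direct consumer confidence → public transit ridership link. No variable causes both consumer confidence and public transit ridership, so confounding is ruled out; the effect is mediated.

A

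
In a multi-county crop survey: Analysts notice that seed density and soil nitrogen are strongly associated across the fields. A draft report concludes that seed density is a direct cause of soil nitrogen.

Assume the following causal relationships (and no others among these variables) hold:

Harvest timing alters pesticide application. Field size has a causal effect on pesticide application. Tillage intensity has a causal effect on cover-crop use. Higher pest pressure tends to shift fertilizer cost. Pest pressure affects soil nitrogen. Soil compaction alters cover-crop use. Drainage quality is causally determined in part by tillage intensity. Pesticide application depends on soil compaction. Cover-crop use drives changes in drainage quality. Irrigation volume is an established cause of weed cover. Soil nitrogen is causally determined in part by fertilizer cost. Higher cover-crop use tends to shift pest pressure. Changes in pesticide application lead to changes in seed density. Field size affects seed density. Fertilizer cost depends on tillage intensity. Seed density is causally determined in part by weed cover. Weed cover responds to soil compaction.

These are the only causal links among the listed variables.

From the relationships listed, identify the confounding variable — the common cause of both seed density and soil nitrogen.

Soil compaction has a causal path to seed density (soil compaction → weed cover → seed density) and a separate causal path to soil nitrogen (soil compaction → cover-crop use → pest pressure → soil nitrogen), so it is a common cause of both.
No stated relationship gives seed density a causal route to soil nitrogen, so the correlation is explained by the shared upstream cause rather than a direct effect.

soil compaction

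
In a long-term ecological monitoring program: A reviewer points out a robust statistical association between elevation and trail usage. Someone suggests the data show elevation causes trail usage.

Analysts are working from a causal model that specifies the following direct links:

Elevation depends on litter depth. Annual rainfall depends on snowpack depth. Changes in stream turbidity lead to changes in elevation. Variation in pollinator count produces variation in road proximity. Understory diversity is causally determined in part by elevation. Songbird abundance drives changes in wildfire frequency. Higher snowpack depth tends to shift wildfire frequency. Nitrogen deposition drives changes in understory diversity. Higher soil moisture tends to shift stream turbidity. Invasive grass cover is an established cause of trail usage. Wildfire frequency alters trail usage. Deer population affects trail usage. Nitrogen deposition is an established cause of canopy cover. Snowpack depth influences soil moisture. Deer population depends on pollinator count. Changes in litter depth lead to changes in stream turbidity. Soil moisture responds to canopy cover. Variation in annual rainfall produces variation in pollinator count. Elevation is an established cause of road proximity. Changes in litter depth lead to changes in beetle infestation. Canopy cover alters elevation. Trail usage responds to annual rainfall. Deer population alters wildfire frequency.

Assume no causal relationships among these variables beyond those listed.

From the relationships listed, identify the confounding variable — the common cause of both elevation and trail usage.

snowpack depth

Snowpack depth has a causal path to elevation (snowpack depth → soil moisture → stream turbidity → elevation) and a separate causal path to trail usage (snowpack depth → annual rainfall → trail usage), so it is a common cause of both.
No stated relationship gives elevation a causal route to trail usage, so the correlation is explained by the shared upstream cause rather than a direct effect.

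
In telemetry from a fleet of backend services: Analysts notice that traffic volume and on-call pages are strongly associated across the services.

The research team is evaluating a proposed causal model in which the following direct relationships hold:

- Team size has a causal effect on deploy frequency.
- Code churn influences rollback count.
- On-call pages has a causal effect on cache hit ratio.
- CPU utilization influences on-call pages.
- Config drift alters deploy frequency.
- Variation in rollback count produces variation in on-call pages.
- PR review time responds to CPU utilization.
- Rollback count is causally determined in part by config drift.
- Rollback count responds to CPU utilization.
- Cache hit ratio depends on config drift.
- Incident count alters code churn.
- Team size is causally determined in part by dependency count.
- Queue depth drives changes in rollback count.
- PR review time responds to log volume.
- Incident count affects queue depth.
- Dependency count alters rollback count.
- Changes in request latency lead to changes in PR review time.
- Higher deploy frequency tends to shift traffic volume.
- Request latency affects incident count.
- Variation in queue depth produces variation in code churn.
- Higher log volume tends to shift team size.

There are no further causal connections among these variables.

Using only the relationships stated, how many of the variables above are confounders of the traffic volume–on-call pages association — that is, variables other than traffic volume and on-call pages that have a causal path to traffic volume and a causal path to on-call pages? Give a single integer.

The common causes are: config drift (to traffic volume via config drift → deploy frequency → traffic volume; to on-call pages via config drift → rollback count → on-call pages); dependency count (to traffic volume via dependency count → team size → deploy frequency → traffic volume; to on-call pages via dependency count → rollback count → on-call pages).
Every other variable lacks a causal path to at least one of traffic volume and on-call pages.

2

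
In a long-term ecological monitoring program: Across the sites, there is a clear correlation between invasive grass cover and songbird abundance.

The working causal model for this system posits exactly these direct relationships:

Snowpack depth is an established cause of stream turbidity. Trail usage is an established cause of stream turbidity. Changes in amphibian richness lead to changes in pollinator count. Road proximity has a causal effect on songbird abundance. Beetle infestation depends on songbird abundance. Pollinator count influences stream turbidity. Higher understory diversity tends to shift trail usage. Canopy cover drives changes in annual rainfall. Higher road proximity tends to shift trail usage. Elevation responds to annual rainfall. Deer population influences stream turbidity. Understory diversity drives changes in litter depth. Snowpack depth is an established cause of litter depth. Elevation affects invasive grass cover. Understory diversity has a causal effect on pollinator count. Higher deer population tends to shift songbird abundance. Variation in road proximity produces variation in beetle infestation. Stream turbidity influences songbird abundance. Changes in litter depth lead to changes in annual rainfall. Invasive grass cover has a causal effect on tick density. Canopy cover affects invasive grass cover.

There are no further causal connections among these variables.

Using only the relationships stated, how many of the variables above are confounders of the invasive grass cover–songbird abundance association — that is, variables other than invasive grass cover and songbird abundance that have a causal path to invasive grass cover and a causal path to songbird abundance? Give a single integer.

2

The common causes are: snowpack depth (to invasive grass cover via snowpack depth → litter depth → annual rainfall → elevation → invasive grass cover; to songbird abundance via snowpack depth → stream turbidity → songbird abundance); understory diversity (to invasive grass cover via understory diversity → litter depth → annual rainfall → elevation → invasive grass cover; to songbird abundance via understory diversity → trail usage → stream turbidity → songbird abundance).
Every other variable lacks a causal path to at least one of invasive grass cover and songbird abundance.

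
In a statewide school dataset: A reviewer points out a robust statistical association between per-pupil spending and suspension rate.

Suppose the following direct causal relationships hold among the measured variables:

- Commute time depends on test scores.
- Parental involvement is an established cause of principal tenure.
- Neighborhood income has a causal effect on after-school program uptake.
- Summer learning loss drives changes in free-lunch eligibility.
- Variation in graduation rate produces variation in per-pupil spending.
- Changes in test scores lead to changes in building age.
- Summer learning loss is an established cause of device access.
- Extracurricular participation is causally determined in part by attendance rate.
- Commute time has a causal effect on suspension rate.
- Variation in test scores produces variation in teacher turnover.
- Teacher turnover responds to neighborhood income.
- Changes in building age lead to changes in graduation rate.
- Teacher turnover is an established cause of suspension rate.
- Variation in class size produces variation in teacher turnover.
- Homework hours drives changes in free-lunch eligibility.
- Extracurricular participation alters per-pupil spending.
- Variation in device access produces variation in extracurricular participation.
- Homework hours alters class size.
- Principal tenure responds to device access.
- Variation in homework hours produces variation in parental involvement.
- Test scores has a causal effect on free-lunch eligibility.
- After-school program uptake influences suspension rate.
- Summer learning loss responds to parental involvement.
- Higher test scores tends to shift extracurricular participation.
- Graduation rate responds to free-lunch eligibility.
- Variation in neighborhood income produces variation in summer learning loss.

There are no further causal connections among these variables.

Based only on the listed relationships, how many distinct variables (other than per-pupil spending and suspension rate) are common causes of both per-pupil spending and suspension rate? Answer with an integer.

The common causes are: homework hours (to per-pupil spending via homework hours → free-lunch eligibility → graduation rate → per-pupil spending; to suspension rate via homework hours → class size → teacher turnover → suspension rate); neighborhood income (to per-pupil spending via neighborhood income → summer learning loss → device access → extracurricular participation → per-pupil spending; to suspension rate via neighborhood income → after-school program uptake → suspension rate); test scores (to per-pupil spending via test scores → extracurricular participation → per-pupil spending; to suspension rate via test scores → teacher turnover → suspension rate).
Every other variable lacks a causal path to at least one of per-pupil spending and suspension rate.

3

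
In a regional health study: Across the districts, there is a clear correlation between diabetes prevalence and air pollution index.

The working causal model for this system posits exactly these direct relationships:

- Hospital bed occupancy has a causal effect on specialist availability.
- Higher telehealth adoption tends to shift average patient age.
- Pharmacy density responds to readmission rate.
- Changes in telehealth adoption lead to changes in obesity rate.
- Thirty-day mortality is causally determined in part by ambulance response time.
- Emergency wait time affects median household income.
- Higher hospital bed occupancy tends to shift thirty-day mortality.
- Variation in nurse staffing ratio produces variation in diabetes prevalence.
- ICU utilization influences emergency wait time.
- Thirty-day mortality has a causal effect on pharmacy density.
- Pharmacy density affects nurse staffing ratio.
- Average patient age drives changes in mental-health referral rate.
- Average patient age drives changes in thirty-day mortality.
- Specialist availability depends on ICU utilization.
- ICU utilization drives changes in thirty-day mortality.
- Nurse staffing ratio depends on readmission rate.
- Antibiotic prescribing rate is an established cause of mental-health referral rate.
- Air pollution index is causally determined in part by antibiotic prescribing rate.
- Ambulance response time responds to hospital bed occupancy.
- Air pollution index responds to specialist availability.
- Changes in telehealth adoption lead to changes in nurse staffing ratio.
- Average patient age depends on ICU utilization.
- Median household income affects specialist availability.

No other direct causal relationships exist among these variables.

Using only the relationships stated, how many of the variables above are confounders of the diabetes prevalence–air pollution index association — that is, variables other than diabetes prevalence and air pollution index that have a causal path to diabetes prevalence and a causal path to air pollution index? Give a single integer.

2

The common causes are: ICU utilization (to diabetes prevalence via ICU utilization → thirty-day mortality → pharmacy density → nurse staffing ratio → diabetes prevalence; to air pollution index via ICU utilization → specialist availability → air pollution index); hospital bed occupancy (to diabetes prevalence via hospital bed occupancy → thirty-day mortality → pharmacy density → nurse staffing ratio → diabetes prevalence; to air pollution index via hospital bed occupancy → specialist availability → air pollution index).
Every other variable lacks a causal path to at least one of diabetes prevalence and air pollution index.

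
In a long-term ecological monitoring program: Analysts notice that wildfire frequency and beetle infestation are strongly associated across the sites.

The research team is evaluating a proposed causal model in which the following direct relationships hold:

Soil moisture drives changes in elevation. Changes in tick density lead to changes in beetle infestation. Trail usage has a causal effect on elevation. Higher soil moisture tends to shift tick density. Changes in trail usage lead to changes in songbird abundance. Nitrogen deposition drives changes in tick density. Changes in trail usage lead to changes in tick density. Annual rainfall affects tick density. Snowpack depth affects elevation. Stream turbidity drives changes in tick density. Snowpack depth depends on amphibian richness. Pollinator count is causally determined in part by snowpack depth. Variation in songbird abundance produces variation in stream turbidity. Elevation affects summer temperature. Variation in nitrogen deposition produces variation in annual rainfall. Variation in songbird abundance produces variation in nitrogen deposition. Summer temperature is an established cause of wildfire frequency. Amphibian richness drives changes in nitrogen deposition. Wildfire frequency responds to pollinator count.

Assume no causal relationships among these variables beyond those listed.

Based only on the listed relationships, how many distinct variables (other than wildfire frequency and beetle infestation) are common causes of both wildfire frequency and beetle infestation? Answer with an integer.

The common causes are: amphibian richness (to wildfire frequency via amphibian richness → snowpack depth → pollinator count → wildfire frequency; to beetle infestation via amphibian richness → nitrogen deposition → tick density → beetle infestation); soil moisture (to wildfire frequency via soil moisture → elevation → summer temperature → wildfire frequency; to beetle infestation via soil moisture → tick density → beetle infestation); trail usage (to wildfire frequency via trail usage → elevation → summer temperature → wildfire frequency; to beetle infestation via trail usage → tick density → beetle infestation).
Every other variable lacks a causal path to at least one of wildfire frequency and beetle infestation.

3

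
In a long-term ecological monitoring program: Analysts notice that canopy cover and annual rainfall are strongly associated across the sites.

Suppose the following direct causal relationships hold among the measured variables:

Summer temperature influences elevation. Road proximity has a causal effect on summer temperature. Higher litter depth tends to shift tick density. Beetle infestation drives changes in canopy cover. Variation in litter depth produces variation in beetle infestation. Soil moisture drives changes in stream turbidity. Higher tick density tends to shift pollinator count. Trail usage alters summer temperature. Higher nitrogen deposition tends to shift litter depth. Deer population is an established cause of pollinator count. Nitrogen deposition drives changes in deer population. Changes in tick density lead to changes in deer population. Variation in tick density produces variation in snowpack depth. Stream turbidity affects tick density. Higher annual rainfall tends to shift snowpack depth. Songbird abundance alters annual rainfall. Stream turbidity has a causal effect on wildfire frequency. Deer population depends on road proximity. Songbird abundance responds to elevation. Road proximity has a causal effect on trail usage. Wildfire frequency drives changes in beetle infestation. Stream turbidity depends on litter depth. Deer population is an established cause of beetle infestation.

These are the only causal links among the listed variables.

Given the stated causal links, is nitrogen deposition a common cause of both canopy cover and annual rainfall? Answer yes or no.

Nitrogen deposition has no stated causal path to annual rainfall. A confounder must cause both variables, so nitrogen deposition does not qualify.

no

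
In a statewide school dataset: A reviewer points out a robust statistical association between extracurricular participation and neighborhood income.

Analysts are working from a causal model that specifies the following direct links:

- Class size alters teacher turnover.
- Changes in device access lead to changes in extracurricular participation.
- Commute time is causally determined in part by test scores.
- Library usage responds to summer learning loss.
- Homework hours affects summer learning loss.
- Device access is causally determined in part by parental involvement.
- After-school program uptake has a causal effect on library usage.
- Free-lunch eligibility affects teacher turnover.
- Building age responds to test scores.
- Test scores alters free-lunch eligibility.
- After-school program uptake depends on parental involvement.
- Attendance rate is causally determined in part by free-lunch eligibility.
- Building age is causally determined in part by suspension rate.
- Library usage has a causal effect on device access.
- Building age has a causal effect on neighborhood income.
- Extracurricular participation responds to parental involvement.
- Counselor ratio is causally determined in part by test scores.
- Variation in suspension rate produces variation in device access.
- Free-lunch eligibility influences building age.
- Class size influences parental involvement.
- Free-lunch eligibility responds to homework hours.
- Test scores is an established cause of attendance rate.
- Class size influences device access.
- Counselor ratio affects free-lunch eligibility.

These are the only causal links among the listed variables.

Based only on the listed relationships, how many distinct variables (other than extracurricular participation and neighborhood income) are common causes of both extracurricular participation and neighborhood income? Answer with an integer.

2

The common causes are: homework hours (to extracurricular participation via homework hours → summer learning loss → library usage → device access → extracurricular participation; to neighborhood income via homework hours → free-lunch eligibility → building age → neighborhood income); suspension rate (to extracurricular participation via suspension rate → device access → extracurricular participation; to neighborhood income via suspension rate → building age → neighborhood income).
Every other variable lacks a causal path to at least one of extracurricular participation and neighborhood income.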